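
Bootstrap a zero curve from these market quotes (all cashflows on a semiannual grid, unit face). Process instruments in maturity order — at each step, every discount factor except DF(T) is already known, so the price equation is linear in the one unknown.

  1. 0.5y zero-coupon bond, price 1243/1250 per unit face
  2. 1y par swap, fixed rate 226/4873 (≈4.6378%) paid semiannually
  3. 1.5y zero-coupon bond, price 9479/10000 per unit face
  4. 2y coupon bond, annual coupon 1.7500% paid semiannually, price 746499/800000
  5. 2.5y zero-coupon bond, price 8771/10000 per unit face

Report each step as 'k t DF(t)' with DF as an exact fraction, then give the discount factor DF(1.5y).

1 1/2 1243/1250
2 1 2387/2500
3 3/2 9479/10000
4 2 8999/10000
5 5/2 8771/10000
DF(1.5y) = 9479/10000 ≈ 0.947900

step 1 [0.5y] zero: DF = P = 1243/1250 ≈ 0.994400
step 2 [1y] swap r/2=113/4873: DF=(1 − 113/4873·(0.994400))/(1+113/4873) = 2387/2500 ≈ 0.954800
step 3 [1.5y] zero: DF = P = 9479/10000 ≈ 0.947900
step 4 [2y] bond c/2=7/800: DF=(746499/800000 − 7/800·(0.994400+0.954800+0.947900))/(1+7/800) = 8999/10000 ≈ 0.899900
step 5 [2.5y] zero: DF = P = 8771/10000 ≈ 0.877100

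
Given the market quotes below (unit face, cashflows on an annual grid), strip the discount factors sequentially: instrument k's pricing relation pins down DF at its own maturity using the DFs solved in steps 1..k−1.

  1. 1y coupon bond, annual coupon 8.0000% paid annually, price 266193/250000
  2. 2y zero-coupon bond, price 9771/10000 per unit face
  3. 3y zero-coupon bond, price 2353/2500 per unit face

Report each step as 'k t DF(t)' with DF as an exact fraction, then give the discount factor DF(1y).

1 1 9859/10000
2 2 9771/10000
3 3 2353/2500
DF(1y) = 9859/10000 ≈ 0.985900

step 1 [1y] bond c/1=2/25: DF=(266193/250000 − 2/25·(0))/(1+2/25) = 9859/10000 ≈ 0.985900
step 2 [2y] zero: DF = P = 9771/10000 ≈ 0.977100
step 3 [3y] zero: DF = P = 2353/2500 ≈ 0.941200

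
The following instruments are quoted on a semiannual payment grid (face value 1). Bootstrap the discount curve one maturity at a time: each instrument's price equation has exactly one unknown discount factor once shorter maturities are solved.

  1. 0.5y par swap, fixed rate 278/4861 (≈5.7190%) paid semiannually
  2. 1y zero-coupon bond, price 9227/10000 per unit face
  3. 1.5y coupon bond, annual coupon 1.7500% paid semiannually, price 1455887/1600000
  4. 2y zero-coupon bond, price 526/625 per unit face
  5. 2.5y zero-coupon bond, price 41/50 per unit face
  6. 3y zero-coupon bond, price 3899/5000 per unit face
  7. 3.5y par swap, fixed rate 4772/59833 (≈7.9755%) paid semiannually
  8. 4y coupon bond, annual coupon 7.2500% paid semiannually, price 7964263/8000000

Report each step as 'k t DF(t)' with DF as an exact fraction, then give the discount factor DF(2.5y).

step 1 [0.5y] swap r/2=139/4861: DF=(1 − 139/4861·(0))/(1+139/4861) = 4861/5000 ≈ 0.972200
step 2 [1y] zero: DF = P = 9227/10000 ≈ 0.922700
step 3 [1.5y] bond c/2=7/800: DF=(1455887/1600000 − 7/800·(0.972200+0.922700))/(1+7/800) = 1107/1250 ≈ 0.885600
step 4 [2y] zero: DF = P = 526/625 ≈ 0.841600
step 5 [2.5y] zero: DF = P = 41/50 ≈ 0.820000
step 6 [3y] zero: DF = P = 3899/5000 ≈ 0.779800
step 7 [3.5y] swap r/2=2386/59833: DF=(1 − 2386/59833·(0.972200+0.922700+0.885600+0.841600+0.820000+0.779800))/(1+2386/59833) = 3807/5000 ≈ 0.761400
step 8 [4y] bond c/2=29/800: DF=(7964263/8000000 − 29/800·(0.972200+0.922700+0.885600+0.841600+0.820000+0.779800+0.761400))/(1+29/800) = 3757/5000 ≈ 0.751400

1 1/2 4861/5000
2 1 9227/10000
3 3/2 1107/1250
4 2 526/625
5 5/2 41/50
6 3 3899/5000
7 7/2 3807/5000
8 4 3757/5000
DF(2.5y) = 41/50 ≈ 0.820000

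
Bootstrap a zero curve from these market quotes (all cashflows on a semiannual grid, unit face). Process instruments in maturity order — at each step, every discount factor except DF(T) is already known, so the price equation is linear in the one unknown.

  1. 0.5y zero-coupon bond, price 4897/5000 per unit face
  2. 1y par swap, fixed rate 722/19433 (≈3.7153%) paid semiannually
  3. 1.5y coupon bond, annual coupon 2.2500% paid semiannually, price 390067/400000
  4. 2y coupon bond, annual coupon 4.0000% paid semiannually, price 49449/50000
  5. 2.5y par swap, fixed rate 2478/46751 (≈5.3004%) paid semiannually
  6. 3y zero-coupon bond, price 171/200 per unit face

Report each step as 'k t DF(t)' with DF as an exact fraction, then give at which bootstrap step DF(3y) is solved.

step 1 [0.5y] zero: DF = P = 4897/5000 ≈ 0.979400
step 2 [1y] swap r/2=361/19433: DF=(1 − 361/19433·(0.979400))/(1+361/19433) = 9639/10000 ≈ 0.963900
step 3 [1.5y] bond c/2=9/800: DF=(390067/400000 − 9/800·(0.979400+0.963900))/(1+9/800) = 9427/10000 ≈ 0.942700
step 4 [2y] bond c/2=1/50: DF=(49449/50000 − 1/50·(0.979400+0.963900+0.942700))/(1+1/50) = 913/1000 ≈ 0.913000
step 5 [2.5y] swap r/2=1239/46751: DF=(1 − 1239/46751·(0.979400+0.963900+0.942700+0.913000))/(1+1239/46751) = 8761/10000 ≈ 0.876100
step 6 [3y] zero: DF = P = 171/200 ≈ 0.855000

1 1/2 4897/5000
2 1 9639/10000
3 3/2 9427/10000
4 2 913/1000
5 5/2 8761/10000
6 3 171/200
DF(3y) is solved at step 6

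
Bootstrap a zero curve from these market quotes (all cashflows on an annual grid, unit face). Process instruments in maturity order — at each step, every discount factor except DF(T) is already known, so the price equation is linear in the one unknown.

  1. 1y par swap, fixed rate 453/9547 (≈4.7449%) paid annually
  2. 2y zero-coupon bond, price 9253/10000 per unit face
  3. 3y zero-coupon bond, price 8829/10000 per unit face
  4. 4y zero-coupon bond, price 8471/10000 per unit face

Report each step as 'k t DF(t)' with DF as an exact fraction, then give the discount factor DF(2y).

1 1 9547/10000
2 2 9253/10000
3 3 8829/10000
4 4 8471/10000
DF(2y) = 9253/10000 ≈ 0.925300

step 1 [1y] swap r/1=453/9547: DF=(1 − 453/9547·(0))/(1+453/9547) = 9547/10000 ≈ 0.954700
step 2 [2y] zero: DF = P = 9253/10000 ≈ 0.925300
step 3 [3y] zero: DF = P = 8829/10000 ≈ 0.882900
step 4 [4y] zero: DF = P = 8471/10000 ≈ 0.847100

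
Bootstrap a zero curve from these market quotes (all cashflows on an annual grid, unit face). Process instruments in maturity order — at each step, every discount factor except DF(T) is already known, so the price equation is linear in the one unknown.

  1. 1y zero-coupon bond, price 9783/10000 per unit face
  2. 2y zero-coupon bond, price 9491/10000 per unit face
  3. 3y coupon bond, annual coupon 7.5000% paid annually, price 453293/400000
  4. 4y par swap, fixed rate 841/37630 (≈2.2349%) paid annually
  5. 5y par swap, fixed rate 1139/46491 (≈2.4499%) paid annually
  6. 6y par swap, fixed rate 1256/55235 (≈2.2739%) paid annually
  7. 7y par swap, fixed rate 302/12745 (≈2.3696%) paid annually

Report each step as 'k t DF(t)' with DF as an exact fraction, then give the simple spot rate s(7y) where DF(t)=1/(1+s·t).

step 1 [1y] zero: DF = P = 9783/10000 ≈ 0.978300
step 2 [2y] zero: DF = P = 9491/10000 ≈ 0.949100
step 3 [3y] bond c/1=3/40: DF=(453293/400000 − 3/40·(0.978300+0.949100))/(1+3/40) = 9197/10000 ≈ 0.919700
step 4 [4y] swap r/1=841/37630: DF=(1 − 841/37630·(0.978300+0.949100+0.919700))/(1+841/37630) = 9159/10000 ≈ 0.915900
step 5 [5y] swap r/1=1139/46491: DF=(1 − 1139/46491·(0.978300+0.949100+0.919700+0.915900))/(1+1139/46491) = 8861/10000 ≈ 0.886100
step 6 [6y] swap r/1=1256/55235: DF=(1 − 1256/55235·(0.978300+0.949100+0.919700+0.915900+0.886100))/(1+1256/55235) = 1093/1250 ≈ 0.874400
step 7 [7y] swap r/1=302/12745: DF=(1 − 302/12745·(0.978300+0.949100+0.919700+0.915900+0.886100+0.874400))/(1+302/12745) = 849/1000 ≈ 0.849000

1 1 9783/10000
2 2 9491/10000
3 3 9197/10000
4 4 9159/10000
5 5 8861/10000
6 6 1093/1250
7 7 849/1000
s(7y) = (1/(849/1000) − 1)/(7) = 151/5943 ≈ 2.5408%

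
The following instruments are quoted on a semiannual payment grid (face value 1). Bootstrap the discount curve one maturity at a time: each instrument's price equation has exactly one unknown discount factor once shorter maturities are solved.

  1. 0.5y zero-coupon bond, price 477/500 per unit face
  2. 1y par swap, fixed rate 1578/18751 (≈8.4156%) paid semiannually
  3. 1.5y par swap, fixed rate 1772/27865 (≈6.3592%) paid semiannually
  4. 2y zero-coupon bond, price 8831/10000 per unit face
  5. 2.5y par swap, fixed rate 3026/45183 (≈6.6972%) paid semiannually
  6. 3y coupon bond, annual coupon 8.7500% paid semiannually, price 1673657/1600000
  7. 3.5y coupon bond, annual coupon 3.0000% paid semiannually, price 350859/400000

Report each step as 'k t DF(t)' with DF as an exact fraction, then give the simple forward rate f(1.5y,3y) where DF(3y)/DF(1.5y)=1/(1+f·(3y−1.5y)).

step 1 [0.5y] zero: DF = P = 477/500 ≈ 0.954000
step 2 [1y] swap r/2=789/18751: DF=(1 − 789/18751·(0.954000))/(1+789/18751) = 9211/10000 ≈ 0.921100
step 3 [1.5y] swap r/2=886/27865: DF=(1 − 886/27865·(0.954000+0.921100))/(1+886/27865) = 4557/5000 ≈ 0.911400
step 4 [2y] zero: DF = P = 8831/10000 ≈ 0.883100
step 5 [2.5y] swap r/2=1513/45183: DF=(1 − 1513/45183·(0.954000+0.921100+0.911400+0.883100))/(1+1513/45183) = 8487/10000 ≈ 0.848700
step 6 [3y] bond c/2=7/160: DF=(1673657/1600000 − 7/160·(0.954000+0.921100+0.911400+0.883100+0.848700))/(1+7/160) = 508/625 ≈ 0.812800
step 7 [3.5y] bond c/2=3/200: DF=(350859/400000 − 3/200·(0.954000+0.921100+0.911400+0.883100+0.848700+0.812800))/(1+3/200) = 3927/5000 ≈ 0.785400

1 1/2 477/500
2 1 9211/10000
3 3/2 4557/5000
4 2 8831/10000
5 5/2 8487/10000
6 3 508/625
7 7/2 3927/5000
f(1.5y,3y) = ((4557/5000)/(508/625) − 1)/(3/2) = 493/6096 ≈ 8.0873%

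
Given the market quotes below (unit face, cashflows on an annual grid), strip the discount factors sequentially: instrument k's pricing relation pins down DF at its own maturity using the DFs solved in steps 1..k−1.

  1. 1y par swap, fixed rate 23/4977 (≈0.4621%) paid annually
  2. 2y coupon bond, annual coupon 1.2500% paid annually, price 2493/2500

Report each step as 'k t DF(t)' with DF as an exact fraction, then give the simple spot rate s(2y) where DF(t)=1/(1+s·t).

step 1 [1y] swap r/1=23/4977: DF=(1 − 23/4977·(0))/(1+23/4977) = 4977/5000 ≈ 0.995400
step 2 [2y] bond c/1=1/80: DF=(2493/2500 − 1/80·(0.995400))/(1+1/80) = 4863/5000 ≈ 0.972600

1 1 4977/5000
2 2 4863/5000
s(2y) = (1/(4863/5000) − 1)/(2) = 137/9726 ≈ 1.4086%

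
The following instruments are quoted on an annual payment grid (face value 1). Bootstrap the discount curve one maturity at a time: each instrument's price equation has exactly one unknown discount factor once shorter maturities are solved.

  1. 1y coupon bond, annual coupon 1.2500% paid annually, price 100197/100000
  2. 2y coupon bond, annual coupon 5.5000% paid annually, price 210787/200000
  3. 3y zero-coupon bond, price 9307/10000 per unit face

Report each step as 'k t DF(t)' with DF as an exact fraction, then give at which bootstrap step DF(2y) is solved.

step 1 [1y] bond c/1=1/80: DF=(100197/100000 − 1/80·(0))/(1+1/80) = 1237/1250 ≈ 0.989600
step 2 [2y] bond c/1=11/200: DF=(210787/200000 − 11/200·(0.989600))/(1+11/200) = 4737/5000 ≈ 0.947400
step 3 [3y] zero: DF = P = 9307/10000 ≈ 0.930700

1 1 1237/1250
2 2 4737/5000
3 3 9307/10000
DF(2y) is solved at step 2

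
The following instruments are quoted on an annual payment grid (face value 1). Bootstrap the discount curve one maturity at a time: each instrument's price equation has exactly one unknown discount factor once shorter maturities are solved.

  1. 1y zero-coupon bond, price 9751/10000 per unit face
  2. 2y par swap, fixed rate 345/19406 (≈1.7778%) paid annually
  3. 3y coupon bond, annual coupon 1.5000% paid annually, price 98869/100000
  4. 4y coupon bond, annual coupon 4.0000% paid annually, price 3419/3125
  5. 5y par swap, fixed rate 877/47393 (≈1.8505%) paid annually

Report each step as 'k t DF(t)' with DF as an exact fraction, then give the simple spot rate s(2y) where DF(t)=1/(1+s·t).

1 1 9751/10000
2 2 1931/2000
3 3 4727/5000
4 4 941/1000
5 5 9123/10000
s(2y) = (1/(1931/2000) − 1)/(2) = 69/3862 ≈ 1.7866%

step 1 [1y] zero: DF = P = 9751/10000 ≈ 0.975100
step 2 [2y] swap r/1=345/19406: DF=(1 − 345/19406·(0.975100))/(1+345/19406) = 1931/2000 ≈ 0.965500
step 3 [3y] bond c/1=3/200: DF=(98869/100000 − 3/200·(0.975100+0.965500))/(1+3/200) = 4727/5000 ≈ 0.945400
step 4 [4y] bond c/1=1/25: DF=(3419/3125 − 1/25·(0.975100+0.965500+0.945400))/(1+1/25) = 941/1000 ≈ 0.941000
step 5 [5y] swap r/1=877/47393: DF=(1 − 877/47393·(0.975100+0.965500+0.945400+0.941000))/(1+877/47393) = 9123/10000 ≈ 0.912300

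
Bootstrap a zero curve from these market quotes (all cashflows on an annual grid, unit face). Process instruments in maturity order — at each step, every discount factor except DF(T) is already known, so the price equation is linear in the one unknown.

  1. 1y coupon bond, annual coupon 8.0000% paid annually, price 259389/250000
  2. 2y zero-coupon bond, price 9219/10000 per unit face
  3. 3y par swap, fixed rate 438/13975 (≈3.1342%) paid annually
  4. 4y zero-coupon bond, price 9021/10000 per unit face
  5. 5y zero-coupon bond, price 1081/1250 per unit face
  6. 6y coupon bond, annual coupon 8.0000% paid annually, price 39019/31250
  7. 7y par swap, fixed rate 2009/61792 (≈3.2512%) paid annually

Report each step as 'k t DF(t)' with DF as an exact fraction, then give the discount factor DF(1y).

step 1 [1y] bond c/1=2/25: DF=(259389/250000 − 2/25·(0))/(1+2/25) = 9607/10000 ≈ 0.960700
step 2 [2y] zero: DF = P = 9219/10000 ≈ 0.921900
step 3 [3y] swap r/1=438/13975: DF=(1 − 438/13975·(0.960700+0.921900))/(1+438/13975) = 2281/2500 ≈ 0.912400
step 4 [4y] zero: DF = P = 9021/10000 ≈ 0.902100
step 5 [5y] zero: DF = P = 1081/1250 ≈ 0.864800
step 6 [6y] bond c/1=2/25: DF=(39019/31250 − 2/25·(0.960700+0.921900+0.912400+0.902100+0.864800))/(1+2/25) = 4091/5000 ≈ 0.818200
step 7 [7y] swap r/1=2009/61792: DF=(1 − 2009/61792·(0.960700+0.921900+0.912400+0.902100+0.864800+0.818200))/(1+2009/61792) = 7991/10000 ≈ 0.799100

1 1 9607/10000
2 2 9219/10000
3 3 2281/2500
4 4 9021/10000
5 5 1081/1250
6 6 4091/5000
7 7 7991/10000
DF(1y) = 9607/10000 ≈ 0.960700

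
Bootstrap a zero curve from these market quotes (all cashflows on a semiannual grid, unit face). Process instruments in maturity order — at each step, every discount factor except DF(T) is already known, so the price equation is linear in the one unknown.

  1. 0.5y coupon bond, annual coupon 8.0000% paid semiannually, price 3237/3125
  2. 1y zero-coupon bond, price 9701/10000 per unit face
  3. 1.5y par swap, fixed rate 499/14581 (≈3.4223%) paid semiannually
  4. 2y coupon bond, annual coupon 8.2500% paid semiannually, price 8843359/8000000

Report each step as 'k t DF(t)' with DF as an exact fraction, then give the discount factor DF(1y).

1 1/2 249/250
2 1 9701/10000
3 3/2 9501/10000
4 2 9461/10000
DF(1y) = 9701/10000 ≈ 0.970100

step 1 [0.5y] bond c/2=1/25: DF=(3237/3125 − 1/25·(0))/(1+1/25) = 249/250 ≈ 0.996000
step 2 [1y] zero: DF = P = 9701/10000 ≈ 0.970100
step 3 [1.5y] swap r/2=499/29162: DF=(1 − 499/29162·(0.996000+0.970100))/(1+499/29162) = 9501/10000 ≈ 0.950100
step 4 [2y] bond c/2=33/800: DF=(8843359/8000000 − 33/800·(0.996000+0.970100+0.950100))/(1+33/800) = 9461/10000 ≈ 0.946100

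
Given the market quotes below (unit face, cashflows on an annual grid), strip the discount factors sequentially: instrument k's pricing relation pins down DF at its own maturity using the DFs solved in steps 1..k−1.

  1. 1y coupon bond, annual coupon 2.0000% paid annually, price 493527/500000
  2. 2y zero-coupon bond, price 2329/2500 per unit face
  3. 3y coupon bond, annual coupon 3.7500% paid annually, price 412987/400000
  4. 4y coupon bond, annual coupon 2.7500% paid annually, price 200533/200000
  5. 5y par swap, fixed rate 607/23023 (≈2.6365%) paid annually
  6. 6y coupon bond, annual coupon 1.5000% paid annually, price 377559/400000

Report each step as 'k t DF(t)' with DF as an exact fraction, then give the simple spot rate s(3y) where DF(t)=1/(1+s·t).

step 1 [1y] bond c/1=1/50: DF=(493527/500000 − 1/50·(0))/(1+1/50) = 9677/10000 ≈ 0.967700
step 2 [2y] zero: DF = P = 2329/2500 ≈ 0.931600
step 3 [3y] bond c/1=3/80: DF=(412987/400000 − 3/80·(0.967700+0.931600))/(1+3/80) = 1853/2000 ≈ 0.926500
step 4 [4y] bond c/1=11/400: DF=(200533/200000 − 11/400·(0.967700+0.931600+0.926500))/(1+11/400) = 4501/5000 ≈ 0.900200
step 5 [5y] swap r/1=607/23023: DF=(1 − 607/23023·(0.967700+0.931600+0.926500+0.900200))/(1+607/23023) = 4393/5000 ≈ 0.878600
step 6 [6y] bond c/1=3/200: DF=(377559/400000 − 3/200·(0.967700+0.931600+0.926500+0.900200+0.878600))/(1+3/200) = 8619/10000 ≈ 0.861900

1 1 9677/10000
2 2 2329/2500
3 3 1853/2000
4 4 4501/5000
5 5 4393/5000
6 6 8619/10000
s(3y) = (1/(1853/2000) − 1)/(3) = 49/1853 ≈ 2.6444%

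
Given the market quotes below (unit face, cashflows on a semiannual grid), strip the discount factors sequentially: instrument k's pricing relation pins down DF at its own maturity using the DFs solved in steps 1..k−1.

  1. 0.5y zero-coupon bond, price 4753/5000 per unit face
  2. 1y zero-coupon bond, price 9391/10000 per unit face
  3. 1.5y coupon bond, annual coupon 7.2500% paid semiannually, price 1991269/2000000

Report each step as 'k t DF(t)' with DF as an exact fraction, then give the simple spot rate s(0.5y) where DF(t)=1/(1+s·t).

step 1 [0.5y] zero: DF = P = 4753/5000 ≈ 0.950600
step 2 [1y] zero: DF = P = 9391/10000 ≈ 0.939100
step 3 [1.5y] bond c/2=29/800: DF=(1991269/2000000 − 29/800·(0.950600+0.939100))/(1+29/800) = 8947/10000 ≈ 0.894700

1 1/2 4753/5000
2 1 9391/10000
3 3/2 8947/10000
s(0.5y) = (1/(4753/5000) − 1)/(1/2) = 494/4753 ≈ 10.3934%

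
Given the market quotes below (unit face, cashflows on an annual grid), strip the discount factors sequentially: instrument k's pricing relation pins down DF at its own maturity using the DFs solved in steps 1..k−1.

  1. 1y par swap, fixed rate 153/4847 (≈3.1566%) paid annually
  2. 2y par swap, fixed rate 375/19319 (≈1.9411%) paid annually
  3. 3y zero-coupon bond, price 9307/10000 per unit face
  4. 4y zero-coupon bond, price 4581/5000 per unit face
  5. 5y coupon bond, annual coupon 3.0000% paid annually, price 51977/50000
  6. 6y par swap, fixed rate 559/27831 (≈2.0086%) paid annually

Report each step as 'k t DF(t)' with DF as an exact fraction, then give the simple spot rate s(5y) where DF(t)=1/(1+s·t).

step 1 [1y] swap r/1=153/4847: DF=(1 − 153/4847·(0))/(1+153/4847) = 4847/5000 ≈ 0.969400
step 2 [2y] swap r/1=375/19319: DF=(1 − 375/19319·(0.969400))/(1+375/19319) = 77/80 ≈ 0.962500
step 3 [3y] zero: DF = P = 9307/10000 ≈ 0.930700
step 4 [4y] zero: DF = P = 4581/5000 ≈ 0.916200
step 5 [5y] bond c/1=3/100: DF=(51977/50000 − 3/100·(0.969400+0.962500+0.930700+0.916200))/(1+3/100) = 562/625 ≈ 0.899200
step 6 [6y] swap r/1=559/27831: DF=(1 − 559/27831·(0.969400+0.962500+0.930700+0.916200+0.899200))/(1+559/27831) = 4441/5000 ≈ 0.888200

1 1 4847/5000
2 2 77/80
3 3 9307/10000
4 4 4581/5000
5 5 562/625
6 6 4441/5000
s(5y) = (1/(562/625) − 1)/(5) = 63/2810 ≈ 2.2420%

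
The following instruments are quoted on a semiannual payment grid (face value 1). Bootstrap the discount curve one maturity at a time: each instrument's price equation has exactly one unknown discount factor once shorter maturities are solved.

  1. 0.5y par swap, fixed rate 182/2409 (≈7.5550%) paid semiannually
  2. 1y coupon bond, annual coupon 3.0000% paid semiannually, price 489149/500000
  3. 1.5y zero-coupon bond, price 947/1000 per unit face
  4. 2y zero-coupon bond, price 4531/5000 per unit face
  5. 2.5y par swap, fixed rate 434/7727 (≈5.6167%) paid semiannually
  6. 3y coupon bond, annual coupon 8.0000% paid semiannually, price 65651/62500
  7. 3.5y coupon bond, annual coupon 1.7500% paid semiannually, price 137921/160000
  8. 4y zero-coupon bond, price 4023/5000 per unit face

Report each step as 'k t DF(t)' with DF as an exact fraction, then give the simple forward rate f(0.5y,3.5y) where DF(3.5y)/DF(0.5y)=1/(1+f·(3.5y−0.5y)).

1 1/2 2409/2500
2 1 1187/1250
3 3/2 947/1000
4 2 4531/5000
5 5/2 4349/5000
6 3 8317/10000
7 7/2 8071/10000
8 4 4023/5000
f(0.5y,3.5y) = ((2409/2500)/(8071/10000) − 1)/(3) = 1565/24213 ≈ 6.4635%

step 1 [0.5y] swap r/2=91/2409: DF=(1 − 91/2409·(0))/(1+91/2409) = 2409/2500 ≈ 0.963600
step 2 [1y] bond c/2=3/200: DF=(489149/500000 − 3/200·(0.963600))/(1+3/200) = 1187/1250 ≈ 0.949600
step 3 [1.5y] zero: DF = P = 947/1000 ≈ 0.947000
step 4 [2y] zero: DF = P = 4531/5000 ≈ 0.906200
step 5 [2.5y] swap r/2=217/7727: DF=(1 − 217/7727·(0.963600+0.949600+0.947000+0.906200))/(1+217/7727) = 4349/5000 ≈ 0.869800
step 6 [3y] bond c/2=1/25: DF=(65651/62500 − 1/25·(0.963600+0.949600+0.947000+0.906200+0.869800))/(1+1/25) = 8317/10000 ≈ 0.831700
step 7 [3.5y] bond c/2=7/800: DF=(137921/160000 − 7/800·(0.963600+0.949600+0.947000+0.906200+0.869800+0.831700))/(1+7/800) = 8071/10000 ≈ 0.807100
step 8 [4y] zero: DF = P = 4023/5000 ≈ 0.804600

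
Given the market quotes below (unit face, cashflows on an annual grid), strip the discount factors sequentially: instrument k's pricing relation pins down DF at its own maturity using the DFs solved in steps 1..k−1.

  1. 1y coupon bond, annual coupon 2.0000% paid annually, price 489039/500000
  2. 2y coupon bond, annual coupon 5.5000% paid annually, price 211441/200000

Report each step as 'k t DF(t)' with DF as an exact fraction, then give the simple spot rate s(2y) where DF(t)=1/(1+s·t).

1 1 9589/10000
2 2 9521/10000
s(2y) = (1/(9521/10000) − 1)/(2) = 479/19042 ≈ 2.5155%

step 1 [1y] bond c/1=1/50: DF=(489039/500000 − 1/50·(0))/(1+1/50) = 9589/10000 ≈ 0.958900
step 2 [2y] bond c/1=11/200: DF=(211441/200000 − 11/200·(0.958900))/(1+11/200) = 9521/10000 ≈ 0.952100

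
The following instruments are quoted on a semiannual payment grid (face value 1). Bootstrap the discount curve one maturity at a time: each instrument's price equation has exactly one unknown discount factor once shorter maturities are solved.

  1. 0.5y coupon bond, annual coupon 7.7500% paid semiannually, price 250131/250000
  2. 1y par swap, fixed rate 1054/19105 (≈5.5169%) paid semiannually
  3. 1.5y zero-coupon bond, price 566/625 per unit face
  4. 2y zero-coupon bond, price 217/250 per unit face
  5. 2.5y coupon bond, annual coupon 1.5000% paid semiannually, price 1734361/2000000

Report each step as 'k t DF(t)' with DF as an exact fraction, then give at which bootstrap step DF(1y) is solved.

step 1 [0.5y] bond c/2=31/800: DF=(250131/250000 − 31/800·(0))/(1+31/800) = 602/625 ≈ 0.963200
step 2 [1y] swap r/2=527/19105: DF=(1 − 527/19105·(0.963200))/(1+527/19105) = 9473/10000 ≈ 0.947300
step 3 [1.5y] zero: DF = P = 566/625 ≈ 0.905600
step 4 [2y] zero: DF = P = 217/250 ≈ 0.868000
step 5 [2.5y] bond c/2=3/400: DF=(1734361/2000000 − 3/400·(0.963200+0.947300+0.905600+0.868000))/(1+3/400) = 8333/10000 ≈ 0.833300

1 1/2 602/625
2 1 9473/10000
3 3/2 566/625
4 2 217/250
5 5/2 8333/10000
DF(1y) is solved at step 2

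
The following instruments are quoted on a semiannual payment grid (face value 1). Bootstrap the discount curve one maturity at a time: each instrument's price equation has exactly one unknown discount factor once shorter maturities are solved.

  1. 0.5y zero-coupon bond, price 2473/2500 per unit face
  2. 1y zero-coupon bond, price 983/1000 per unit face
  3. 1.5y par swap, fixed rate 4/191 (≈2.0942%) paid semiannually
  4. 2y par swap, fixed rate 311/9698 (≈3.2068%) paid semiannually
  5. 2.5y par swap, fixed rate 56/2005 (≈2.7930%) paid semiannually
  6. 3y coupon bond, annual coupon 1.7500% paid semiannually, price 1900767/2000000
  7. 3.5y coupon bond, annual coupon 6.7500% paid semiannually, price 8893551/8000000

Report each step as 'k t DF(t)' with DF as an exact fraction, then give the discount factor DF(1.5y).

step 1 [0.5y] zero: DF = P = 2473/2500 ≈ 0.989200
step 2 [1y] zero: DF = P = 983/1000 ≈ 0.983000
step 3 [1.5y] swap r/2=2/191: DF=(1 − 2/191·(0.989200+0.983000))/(1+2/191) = 2423/2500 ≈ 0.969200
step 4 [2y] swap r/2=311/19396: DF=(1 − 311/19396·(0.989200+0.983000+0.969200))/(1+311/19396) = 4689/5000 ≈ 0.937800
step 5 [2.5y] swap r/2=28/2005: DF=(1 − 28/2005·(0.989200+0.983000+0.969200+0.937800))/(1+28/2005) = 583/625 ≈ 0.932800
step 6 [3y] bond c/2=7/800: DF=(1900767/2000000 − 7/800·(0.989200+0.983000+0.969200+0.937800+0.932800))/(1+7/800) = 2251/2500 ≈ 0.900400
step 7 [3.5y] bond c/2=27/800: DF=(8893551/8000000 − 27/800·(0.989200+0.983000+0.969200+0.937800+0.932800+0.900400))/(1+27/800) = 8889/10000 ≈ 0.888900

1 1/2 2473/2500
2 1 983/1000
3 3/2 2423/2500
4 2 4689/5000
5 5/2 583/625
6 3 2251/2500
7 7/2 8889/10000
DF(1.5y) = 2423/2500 ≈ 0.969200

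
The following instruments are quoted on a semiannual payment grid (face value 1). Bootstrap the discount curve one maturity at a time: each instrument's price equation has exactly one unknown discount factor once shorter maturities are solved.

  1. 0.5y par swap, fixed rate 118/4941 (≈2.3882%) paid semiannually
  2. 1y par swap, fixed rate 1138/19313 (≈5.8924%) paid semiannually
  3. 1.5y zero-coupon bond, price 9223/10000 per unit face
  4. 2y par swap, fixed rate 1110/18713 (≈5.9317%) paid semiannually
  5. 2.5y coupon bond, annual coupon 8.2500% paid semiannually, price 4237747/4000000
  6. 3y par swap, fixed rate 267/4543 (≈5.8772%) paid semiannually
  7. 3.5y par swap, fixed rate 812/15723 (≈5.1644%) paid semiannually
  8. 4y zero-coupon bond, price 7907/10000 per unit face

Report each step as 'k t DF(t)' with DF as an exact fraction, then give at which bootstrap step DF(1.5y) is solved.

1 1/2 4941/5000
2 1 9431/10000
3 3/2 9223/10000
4 2 889/1000
5 5/2 2173/2500
6 3 4199/5000
7 7/2 1047/1250
8 4 7907/10000
DF(1.5y) is solved at step 3

step 1 [0.5y] swap r/2=59/4941: DF=(1 − 59/4941·(0))/(1+59/4941) = 4941/5000 ≈ 0.988200
step 2 [1y] swap r/2=569/19313: DF=(1 − 569/19313·(0.988200))/(1+569/19313) = 9431/10000 ≈ 0.943100
step 3 [1.5y] zero: DF = P = 9223/10000 ≈ 0.922300
step 4 [2y] swap r/2=555/18713: DF=(1 − 555/18713·(0.988200+0.943100+0.922300))/(1+555/18713) = 889/1000 ≈ 0.889000
step 5 [2.5y] bond c/2=33/800: DF=(4237747/4000000 − 33/800·(0.988200+0.943100+0.922300+0.889000))/(1+33/800) = 2173/2500 ≈ 0.869200
step 6 [3y] swap r/2=267/9086: DF=(1 − 267/9086·(0.988200+0.943100+0.922300+0.889000+0.869200))/(1+267/9086) = 4199/5000 ≈ 0.839800
step 7 [3.5y] swap r/2=406/15723: DF=(1 − 406/15723·(0.988200+0.943100+0.922300+0.889000+0.869200+0.839800))/(1+406/15723) = 1047/1250 ≈ 0.837600
step 8 [4y] zero: DF = P = 7907/10000 ≈ 0.790700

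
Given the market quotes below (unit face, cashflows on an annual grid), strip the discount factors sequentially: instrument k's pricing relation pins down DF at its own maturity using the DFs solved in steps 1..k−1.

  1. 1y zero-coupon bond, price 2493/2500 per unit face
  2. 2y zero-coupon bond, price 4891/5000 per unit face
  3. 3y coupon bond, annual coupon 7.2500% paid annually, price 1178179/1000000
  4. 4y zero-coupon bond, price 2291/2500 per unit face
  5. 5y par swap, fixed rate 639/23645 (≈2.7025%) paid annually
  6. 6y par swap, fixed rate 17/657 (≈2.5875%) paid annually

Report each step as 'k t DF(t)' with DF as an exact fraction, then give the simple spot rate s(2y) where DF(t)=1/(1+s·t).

1 1 2493/2500
2 2 4891/5000
3 3 193/200
4 4 2291/2500
5 5 4361/5000
6 6 1711/2000
s(2y) = (1/(4891/5000) − 1)/(2) = 109/9782 ≈ 1.1143%

step 1 [1y] zero: DF = P = 2493/2500 ≈ 0.997200
step 2 [2y] zero: DF = P = 4891/5000 ≈ 0.978200
step 3 [3y] bond c/1=29/400: DF=(1178179/1000000 − 29/400·(0.997200+0.978200))/(1+29/400) = 193/200 ≈ 0.965000
step 4 [4y] zero: DF = P = 2291/2500 ≈ 0.916400
step 5 [5y] swap r/1=639/23645: DF=(1 − 639/23645·(0.997200+0.978200+0.965000+0.916400))/(1+639/23645) = 4361/5000 ≈ 0.872200
step 6 [6y] swap r/1=17/657: DF=(1 − 17/657·(0.997200+0.978200+0.965000+0.916400+0.872200))/(1+17/657) = 1711/2000 ≈ 0.855500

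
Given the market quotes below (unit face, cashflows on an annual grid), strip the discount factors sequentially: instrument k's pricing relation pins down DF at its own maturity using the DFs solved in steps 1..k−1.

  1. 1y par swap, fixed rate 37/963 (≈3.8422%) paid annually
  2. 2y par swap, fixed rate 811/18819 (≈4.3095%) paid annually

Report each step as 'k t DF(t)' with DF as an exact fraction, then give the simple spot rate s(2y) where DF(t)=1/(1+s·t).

step 1 [1y] swap r/1=37/963: DF=(1 − 37/963·(0))/(1+37/963) = 963/1000 ≈ 0.963000
step 2 [2y] swap r/1=811/18819: DF=(1 − 811/18819·(0.963000))/(1+811/18819) = 9189/10000 ≈ 0.918900

1 1 963/1000
2 2 9189/10000
s(2y) = (1/(9189/10000) − 1)/(2) = 811/18378 ≈ 4.4129%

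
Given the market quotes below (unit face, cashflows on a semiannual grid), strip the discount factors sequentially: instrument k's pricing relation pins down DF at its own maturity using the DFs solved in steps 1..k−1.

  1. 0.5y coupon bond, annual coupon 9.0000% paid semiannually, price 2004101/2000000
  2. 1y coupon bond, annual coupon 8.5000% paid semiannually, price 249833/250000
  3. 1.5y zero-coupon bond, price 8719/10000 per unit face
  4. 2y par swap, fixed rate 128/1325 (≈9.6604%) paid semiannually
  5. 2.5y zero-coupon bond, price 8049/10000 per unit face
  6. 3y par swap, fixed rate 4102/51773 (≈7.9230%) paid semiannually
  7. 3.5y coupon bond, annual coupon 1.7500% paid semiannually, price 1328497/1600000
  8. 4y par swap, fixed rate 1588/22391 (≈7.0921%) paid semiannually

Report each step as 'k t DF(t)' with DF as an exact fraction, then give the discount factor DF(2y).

1 1/2 9589/10000
2 1 1839/2000
3 3/2 8719/10000
4 2 517/625
5 5/2 8049/10000
6 3 7949/10000
7 7/2 3891/5000
8 4 3809/5000
DF(2y) = 517/625 ≈ 0.827200

step 1 [0.5y] bond c/2=9/200: DF=(2004101/2000000 − 9/200·(0))/(1+9/200) = 9589/10000 ≈ 0.958900
step 2 [1y] bond c/2=17/400: DF=(249833/250000 − 17/400·(0.958900))/(1+17/400) = 1839/2000 ≈ 0.919500
step 3 [1.5y] zero: DF = P = 8719/10000 ≈ 0.871900
step 4 [2y] swap r/2=64/1325: DF=(1 − 64/1325·(0.958900+0.919500+0.871900))/(1+64/1325) = 517/625 ≈ 0.827200
step 5 [2.5y] zero: DF = P = 8049/10000 ≈ 0.804900
step 6 [3y] swap r/2=2051/51773: DF=(1 − 2051/51773·(0.958900+0.919500+0.871900+0.827200+0.804900))/(1+2051/51773) = 7949/10000 ≈ 0.794900
step 7 [3.5y] bond c/2=7/800: DF=(1328497/1600000 − 7/800·(0.958900+0.919500+0.871900+0.827200+0.804900+0.794900))/(1+7/800) = 3891/5000 ≈ 0.778200
step 8 [4y] swap r/2=794/22391: DF=(1 − 794/22391·(0.958900+0.919500+0.871900+0.827200+0.804900+0.794900+0.778200))/(1+794/22391) = 3809/5000 ≈ 0.761800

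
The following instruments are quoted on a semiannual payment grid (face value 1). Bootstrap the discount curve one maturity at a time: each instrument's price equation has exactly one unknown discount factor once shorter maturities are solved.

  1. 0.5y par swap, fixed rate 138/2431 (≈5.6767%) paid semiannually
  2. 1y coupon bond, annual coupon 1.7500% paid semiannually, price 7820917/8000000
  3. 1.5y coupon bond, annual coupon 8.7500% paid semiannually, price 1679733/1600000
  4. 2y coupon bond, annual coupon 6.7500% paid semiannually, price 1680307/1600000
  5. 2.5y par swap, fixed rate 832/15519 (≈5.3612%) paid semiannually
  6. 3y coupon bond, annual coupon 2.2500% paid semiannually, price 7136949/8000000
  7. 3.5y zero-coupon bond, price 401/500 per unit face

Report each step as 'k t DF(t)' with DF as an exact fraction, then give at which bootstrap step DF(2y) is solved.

1 1/2 2431/2500
2 1 9607/10000
3 3/2 578/625
4 2 4613/5000
5 5/2 547/625
6 3 519/625
7 7/2 401/500
DF(2y) is solved at step 4

step 1 [0.5y] swap r/2=69/2431: DF=(1 − 69/2431·(0))/(1+69/2431) = 2431/2500 ≈ 0.972400
step 2 [1y] bond c/2=7/800: DF=(7820917/8000000 − 7/800·(0.972400))/(1+7/800) = 9607/10000 ≈ 0.960700
step 3 [1.5y] bond c/2=7/160: DF=(1679733/1600000 − 7/160·(0.972400+0.960700))/(1+7/160) = 578/625 ≈ 0.924800
step 4 [2y] bond c/2=27/800: DF=(1680307/1600000 − 27/800·(0.972400+0.960700+0.924800))/(1+27/800) = 4613/5000 ≈ 0.922600
step 5 [2.5y] swap r/2=416/15519: DF=(1 − 416/15519·(0.972400+0.960700+0.924800+0.922600))/(1+416/15519) = 547/625 ≈ 0.875200
step 6 [3y] bond c/2=9/800: DF=(7136949/8000000 − 9/800·(0.972400+0.960700+0.924800+0.922600+0.875200))/(1+9/800) = 519/625 ≈ 0.830400
step 7 [3.5y] zero: DF = P = 401/500 ≈ 0.802000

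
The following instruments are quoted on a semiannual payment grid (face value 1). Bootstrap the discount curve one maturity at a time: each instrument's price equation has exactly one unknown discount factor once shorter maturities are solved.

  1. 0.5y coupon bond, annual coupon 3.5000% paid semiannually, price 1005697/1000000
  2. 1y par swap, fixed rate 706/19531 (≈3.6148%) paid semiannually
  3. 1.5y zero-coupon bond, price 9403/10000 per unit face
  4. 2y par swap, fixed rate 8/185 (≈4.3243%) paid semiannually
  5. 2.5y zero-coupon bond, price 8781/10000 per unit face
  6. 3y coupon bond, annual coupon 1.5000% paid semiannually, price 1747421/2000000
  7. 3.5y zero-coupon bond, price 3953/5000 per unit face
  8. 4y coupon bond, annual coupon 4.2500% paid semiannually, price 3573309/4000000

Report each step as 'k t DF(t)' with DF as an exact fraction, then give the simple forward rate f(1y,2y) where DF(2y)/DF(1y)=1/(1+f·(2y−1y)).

step 1 [0.5y] bond c/2=7/400: DF=(1005697/1000000 − 7/400·(0))/(1+7/400) = 2471/2500 ≈ 0.988400
step 2 [1y] swap r/2=353/19531: DF=(1 − 353/19531·(0.988400))/(1+353/19531) = 9647/10000 ≈ 0.964700
step 3 [1.5y] zero: DF = P = 9403/10000 ≈ 0.940300
step 4 [2y] swap r/2=4/185: DF=(1 − 4/185·(0.988400+0.964700+0.940300))/(1+4/185) = 1147/1250 ≈ 0.917600
step 5 [2.5y] zero: DF = P = 8781/10000 ≈ 0.878100
step 6 [3y] bond c/2=3/400: DF=(1747421/2000000 − 3/400·(0.988400+0.964700+0.940300+0.917600+0.878100))/(1+3/400) = 8323/10000 ≈ 0.832300
step 7 [3.5y] zero: DF = P = 3953/5000 ≈ 0.790600
step 8 [4y] bond c/2=17/800: DF=(3573309/4000000 − 17/800·(0.988400+0.964700+0.940300+0.917600+0.878100+0.832300+0.790600))/(1+17/800) = 3717/5000 ≈ 0.743400

1 1/2 2471/2500
2 1 9647/10000
3 3/2 9403/10000
4 2 1147/1250
5 5/2 8781/10000
6 3 8323/10000
7 7/2 3953/5000
8 4 3717/5000
f(1y,2y) = ((9647/10000)/(1147/1250) − 1)/(1) = 471/9176 ≈ 5.1330%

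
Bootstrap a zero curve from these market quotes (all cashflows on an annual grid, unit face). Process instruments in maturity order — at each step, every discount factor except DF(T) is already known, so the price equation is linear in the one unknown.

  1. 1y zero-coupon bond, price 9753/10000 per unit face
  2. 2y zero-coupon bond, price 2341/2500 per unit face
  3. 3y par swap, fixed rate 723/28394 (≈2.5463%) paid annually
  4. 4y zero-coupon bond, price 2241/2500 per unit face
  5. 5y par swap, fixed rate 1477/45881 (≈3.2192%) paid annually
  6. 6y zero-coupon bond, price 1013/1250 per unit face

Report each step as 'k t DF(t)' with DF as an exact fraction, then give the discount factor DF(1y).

step 1 [1y] zero: DF = P = 9753/10000 ≈ 0.975300
step 2 [2y] zero: DF = P = 2341/2500 ≈ 0.936400
step 3 [3y] swap r/1=723/28394: DF=(1 − 723/28394·(0.975300+0.936400))/(1+723/28394) = 9277/10000 ≈ 0.927700
step 4 [4y] zero: DF = P = 2241/2500 ≈ 0.896400
step 5 [5y] swap r/1=1477/45881: DF=(1 − 1477/45881·(0.975300+0.936400+0.927700+0.896400))/(1+1477/45881) = 8523/10000 ≈ 0.852300
step 6 [6y] zero: DF = P = 1013/1250 ≈ 0.810400

1 1 9753/10000
2 2 2341/2500
3 3 9277/10000
4 4 2241/2500
5 5 8523/10000
6 6 1013/1250
DF(1y) = 9753/10000 ≈ 0.975300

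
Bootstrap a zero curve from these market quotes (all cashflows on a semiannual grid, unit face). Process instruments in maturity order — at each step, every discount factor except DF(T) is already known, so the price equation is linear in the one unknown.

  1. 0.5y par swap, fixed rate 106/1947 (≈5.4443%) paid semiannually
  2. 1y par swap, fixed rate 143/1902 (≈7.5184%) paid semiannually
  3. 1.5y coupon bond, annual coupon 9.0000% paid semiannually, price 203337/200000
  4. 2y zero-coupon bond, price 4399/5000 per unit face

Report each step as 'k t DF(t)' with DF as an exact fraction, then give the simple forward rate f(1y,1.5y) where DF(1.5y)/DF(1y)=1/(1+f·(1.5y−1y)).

1 1/2 1947/2000
2 1 1857/2000
3 3/2 891/1000
4 2 4399/5000
f(1y,1.5y) = ((1857/2000)/(891/1000) − 1)/(1/2) = 25/297 ≈ 8.4175%

step 1 [0.5y] swap r/2=53/1947: DF=(1 − 53/1947·(0))/(1+53/1947) = 1947/2000 ≈ 0.973500
step 2 [1y] swap r/2=143/3804: DF=(1 − 143/3804·(0.973500))/(1+143/3804) = 1857/2000 ≈ 0.928500
step 3 [1.5y] bond c/2=9/200: DF=(203337/200000 − 9/200·(0.973500+0.928500))/(1+9/200) = 891/1000 ≈ 0.891000
step 4 [2y] zero: DF = P = 4399/5000 ≈ 0.879800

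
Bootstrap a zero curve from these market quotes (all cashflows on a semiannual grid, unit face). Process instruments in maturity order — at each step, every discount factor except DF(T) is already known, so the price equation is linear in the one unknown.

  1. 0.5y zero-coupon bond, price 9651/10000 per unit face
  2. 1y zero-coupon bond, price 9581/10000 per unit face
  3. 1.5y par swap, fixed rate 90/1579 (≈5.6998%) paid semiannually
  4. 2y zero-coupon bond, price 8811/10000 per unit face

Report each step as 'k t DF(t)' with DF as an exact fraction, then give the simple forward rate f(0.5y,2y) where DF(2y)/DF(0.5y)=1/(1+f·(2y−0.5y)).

1 1/2 9651/10000
2 1 9581/10000
3 3/2 919/1000
4 2 8811/10000
f(0.5y,2y) = ((9651/10000)/(8811/10000) − 1)/(3/2) = 560/8811 ≈ 6.3557%

step 1 [0.5y] zero: DF = P = 9651/10000 ≈ 0.965100
step 2 [1y] zero: DF = P = 9581/10000 ≈ 0.958100
step 3 [1.5y] swap r/2=45/1579: DF=(1 − 45/1579·(0.965100+0.958100))/(1+45/1579) = 919/1000 ≈ 0.919000
step 4 [2y] zero: DF = P = 8811/10000 ≈ 0.881100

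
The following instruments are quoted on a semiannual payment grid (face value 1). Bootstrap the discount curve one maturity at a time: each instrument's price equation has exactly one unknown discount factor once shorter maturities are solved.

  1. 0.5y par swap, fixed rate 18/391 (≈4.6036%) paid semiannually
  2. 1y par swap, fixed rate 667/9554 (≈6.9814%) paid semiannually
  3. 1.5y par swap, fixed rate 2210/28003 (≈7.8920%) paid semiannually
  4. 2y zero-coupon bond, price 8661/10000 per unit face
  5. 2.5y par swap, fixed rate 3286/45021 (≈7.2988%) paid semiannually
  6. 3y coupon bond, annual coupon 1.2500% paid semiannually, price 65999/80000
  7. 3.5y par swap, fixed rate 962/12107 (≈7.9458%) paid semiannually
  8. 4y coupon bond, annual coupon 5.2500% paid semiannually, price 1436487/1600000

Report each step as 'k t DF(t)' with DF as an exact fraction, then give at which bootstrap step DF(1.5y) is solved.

1 1/2 391/400
2 1 9333/10000
3 3/2 1779/2000
4 2 8661/10000
5 5/2 8357/10000
6 3 7919/10000
7 7/2 1519/2000
8 4 18/25
DF(1.5y) is solved at step 3

step 1 [0.5y] swap r/2=9/391: DF=(1 − 9/391·(0))/(1+9/391) = 391/400 ≈ 0.977500
step 2 [1y] swap r/2=667/19108: DF=(1 − 667/19108·(0.977500))/(1+667/19108) = 9333/10000 ≈ 0.933300
step 3 [1.5y] swap r/2=1105/28003: DF=(1 − 1105/28003·(0.977500+0.933300))/(1+1105/28003) = 1779/2000 ≈ 0.889500
step 4 [2y] zero: DF = P = 8661/10000 ≈ 0.866100
step 5 [2.5y] swap r/2=1643/45021: DF=(1 − 1643/45021·(0.977500+0.933300+0.889500+0.866100))/(1+1643/45021) = 8357/10000 ≈ 0.835700
step 6 [3y] bond c/2=1/160: DF=(65999/80000 − 1/160·(0.977500+0.933300+0.889500+0.866100+0.835700))/(1+1/160) = 7919/10000 ≈ 0.791900
step 7 [3.5y] swap r/2=481/12107: DF=(1 − 481/12107·(0.977500+0.933300+0.889500+0.866100+0.835700+0.791900))/(1+481/12107) = 1519/2000 ≈ 0.759500
step 8 [4y] bond c/2=21/800: DF=(1436487/1600000 − 21/800·(0.977500+0.933300+0.889500+0.866100+0.835700+0.791900+0.759500))/(1+21/800) = 18/25 ≈ 0.720000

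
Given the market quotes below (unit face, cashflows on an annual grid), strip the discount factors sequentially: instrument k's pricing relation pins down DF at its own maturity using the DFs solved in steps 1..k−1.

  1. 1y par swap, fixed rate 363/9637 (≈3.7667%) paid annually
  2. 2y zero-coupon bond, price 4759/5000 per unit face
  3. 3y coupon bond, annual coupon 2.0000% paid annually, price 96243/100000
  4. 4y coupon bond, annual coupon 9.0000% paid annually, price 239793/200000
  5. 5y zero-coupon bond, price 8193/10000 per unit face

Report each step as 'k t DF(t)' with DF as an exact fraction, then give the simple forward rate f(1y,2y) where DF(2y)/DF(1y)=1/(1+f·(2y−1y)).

1 1 9637/10000
2 2 4759/5000
3 3 453/500
4 4 867/1000
5 5 8193/10000
f(1y,2y) = ((9637/10000)/(4759/5000) − 1)/(1) = 119/9518 ≈ 1.2503%

step 1 [1y] swap r/1=363/9637: DF=(1 − 363/9637·(0))/(1+363/9637) = 9637/10000 ≈ 0.963700
step 2 [2y] zero: DF = P = 4759/5000 ≈ 0.951800
step 3 [3y] bond c/1=1/50: DF=(96243/100000 − 1/50·(0.963700+0.951800))/(1+1/50) = 453/500 ≈ 0.906000
step 4 [4y] bond c/1=9/100: DF=(239793/200000 − 9/100·(0.963700+0.951800+0.906000))/(1+9/100) = 867/1000 ≈ 0.867000
step 5 [5y] zero: DF = P = 8193/10000 ≈ 0.819300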